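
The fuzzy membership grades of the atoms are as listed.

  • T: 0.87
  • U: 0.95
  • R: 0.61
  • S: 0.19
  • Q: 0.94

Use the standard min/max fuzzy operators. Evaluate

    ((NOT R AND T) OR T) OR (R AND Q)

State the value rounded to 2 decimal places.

0.87

NOT R = 1 − 0.61 = 0.39
NOT R AND T = min(a, b) on (0.39, 0.87) = 0.39
(NOT R AND T) OR T = max(a, b) on (0.39, 0.87) = 0.87
R AND Q = min(a, b) on (0.61, 0.94) = 0.61
((NOT R AND T) OR T) OR (R AND Q) = max(a, b) on (0.87, 0.61) = 0.87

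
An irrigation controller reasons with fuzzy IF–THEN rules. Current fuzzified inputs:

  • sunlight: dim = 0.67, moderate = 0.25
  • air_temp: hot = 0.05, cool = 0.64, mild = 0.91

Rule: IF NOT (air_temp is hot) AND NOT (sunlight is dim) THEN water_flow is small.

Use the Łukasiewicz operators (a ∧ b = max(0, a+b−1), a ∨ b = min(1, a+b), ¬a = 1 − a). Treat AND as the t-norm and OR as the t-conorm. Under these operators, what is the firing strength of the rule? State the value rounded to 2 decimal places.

firing strength: ¬hot=1−0.05=0.95, ¬dim=1−0.67=0.33; AND[max(0, a+b−1)] → w = 0.28

0.28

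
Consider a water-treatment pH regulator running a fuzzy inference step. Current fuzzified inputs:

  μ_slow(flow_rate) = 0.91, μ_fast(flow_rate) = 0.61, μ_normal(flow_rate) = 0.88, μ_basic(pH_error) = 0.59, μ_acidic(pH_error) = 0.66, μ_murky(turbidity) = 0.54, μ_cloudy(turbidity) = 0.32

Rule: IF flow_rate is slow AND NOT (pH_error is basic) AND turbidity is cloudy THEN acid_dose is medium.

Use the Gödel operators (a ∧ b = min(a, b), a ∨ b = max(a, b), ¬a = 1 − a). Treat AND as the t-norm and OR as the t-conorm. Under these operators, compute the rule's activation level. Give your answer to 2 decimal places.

firing strength: slow=0.91, ¬basic=1−0.59=0.41, cloudy=0.32; AND[min(a, b)] → w = 0.32

0.32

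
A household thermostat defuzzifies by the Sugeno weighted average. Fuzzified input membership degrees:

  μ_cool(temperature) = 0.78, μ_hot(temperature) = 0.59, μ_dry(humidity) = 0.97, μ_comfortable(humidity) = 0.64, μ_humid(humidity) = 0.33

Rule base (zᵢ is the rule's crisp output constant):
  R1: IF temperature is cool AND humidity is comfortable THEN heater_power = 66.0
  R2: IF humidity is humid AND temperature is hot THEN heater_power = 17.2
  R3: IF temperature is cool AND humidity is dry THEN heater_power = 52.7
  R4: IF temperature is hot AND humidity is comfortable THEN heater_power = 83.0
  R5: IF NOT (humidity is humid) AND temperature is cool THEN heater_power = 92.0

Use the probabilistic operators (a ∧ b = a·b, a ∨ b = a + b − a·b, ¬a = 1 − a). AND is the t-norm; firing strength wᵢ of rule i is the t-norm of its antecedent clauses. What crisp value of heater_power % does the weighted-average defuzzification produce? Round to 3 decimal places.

R1 (z=66.0): cool=0.78, comfortable=0.64; AND[a·b] → w = 0.4992
R2 (z=17.2): humid=0.33, hot=0.59; AND[a·b] → w = 0.1947
R3 (z=52.7): cool=0.78, dry=0.97; AND[a·b] → w = 0.7566
R4 (z=83.0): hot=0.59, comfortable=0.64; AND[a·b] → w = 0.3776
R5 (z=92.0): ¬humid=1−0.33=0.67, cool=0.78; AND[a·b] → w = 0.5226
Weighted average = (0.4992·66.0 + 0.1947·17.2 + 0.7566·52.7 + 0.3776·83.0 + 0.5226·92.0) / (0.4992 + 0.1947 + 0.7566 + 0.3776 + 0.5226)
  = 155.5889 / 2.3507 = 66.188

66.188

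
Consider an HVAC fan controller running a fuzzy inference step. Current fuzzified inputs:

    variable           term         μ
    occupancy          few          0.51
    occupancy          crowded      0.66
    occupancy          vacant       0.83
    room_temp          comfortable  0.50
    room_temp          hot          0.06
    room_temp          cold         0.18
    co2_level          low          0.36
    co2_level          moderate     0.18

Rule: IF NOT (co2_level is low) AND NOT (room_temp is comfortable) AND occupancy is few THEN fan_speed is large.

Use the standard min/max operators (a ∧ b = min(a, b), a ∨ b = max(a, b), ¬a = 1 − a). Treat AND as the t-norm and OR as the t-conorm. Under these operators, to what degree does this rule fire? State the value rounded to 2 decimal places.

0.50

firing strength: ¬low=1−0.36=0.64, ¬comfortable=1−0.50=0.50, few=0.51; AND[min(a, b)] → w = 0.50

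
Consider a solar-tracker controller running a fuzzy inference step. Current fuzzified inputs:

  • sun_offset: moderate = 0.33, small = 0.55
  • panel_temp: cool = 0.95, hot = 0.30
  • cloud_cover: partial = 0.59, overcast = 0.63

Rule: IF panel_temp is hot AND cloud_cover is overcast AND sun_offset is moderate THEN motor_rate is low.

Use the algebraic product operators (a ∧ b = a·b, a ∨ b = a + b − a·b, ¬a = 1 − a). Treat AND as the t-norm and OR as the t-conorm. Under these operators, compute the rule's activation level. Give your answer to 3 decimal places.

0.062

firing strength: hot=0.30, overcast=0.63, moderate=0.33; AND[a·b] → w = 0.0624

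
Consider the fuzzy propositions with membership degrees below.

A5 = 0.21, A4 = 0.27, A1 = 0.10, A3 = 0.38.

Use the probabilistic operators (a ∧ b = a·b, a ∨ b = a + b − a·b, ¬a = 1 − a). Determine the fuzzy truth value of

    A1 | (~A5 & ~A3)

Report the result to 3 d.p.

0.541

~A5 = 1 − 0.2100 = 0.7900
~A3 = 1 − 0.3800 = 0.6200
~A5 & ~A3 = a·b on (0.7900, 0.6200) = 0.4898
A1 | (~A5 & ~A3) = a + b − a·b on (0.1000, 0.4898) = 0.5408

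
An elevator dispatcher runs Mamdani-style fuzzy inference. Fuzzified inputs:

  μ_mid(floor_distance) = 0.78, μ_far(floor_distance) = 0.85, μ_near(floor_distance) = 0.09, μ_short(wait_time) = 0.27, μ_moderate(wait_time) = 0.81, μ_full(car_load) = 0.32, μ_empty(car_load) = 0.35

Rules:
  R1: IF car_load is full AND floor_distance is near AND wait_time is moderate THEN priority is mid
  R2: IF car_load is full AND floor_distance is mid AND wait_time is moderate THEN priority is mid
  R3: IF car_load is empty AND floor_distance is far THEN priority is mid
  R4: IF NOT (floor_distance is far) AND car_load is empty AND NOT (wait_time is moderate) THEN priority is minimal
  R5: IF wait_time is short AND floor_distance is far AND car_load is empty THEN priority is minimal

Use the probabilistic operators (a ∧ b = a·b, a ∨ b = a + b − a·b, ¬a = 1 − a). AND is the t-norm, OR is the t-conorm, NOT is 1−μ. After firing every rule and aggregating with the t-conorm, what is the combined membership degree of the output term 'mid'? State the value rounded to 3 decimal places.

R1: full=0.32, near=0.09, moderate=0.81; AND[a·b] → w = 0.0233
R2: full=0.32, mid=0.78, moderate=0.81; AND[a·b] → w = 0.2022
R3: empty=0.35, far=0.85; AND[a·b] → w = 0.2975
R4: ¬far=1−0.85=0.15, empty=0.35, ¬moderate=1−0.81=0.19; AND[a·b] → w = 0.0100
R5: short=0.27, far=0.85, empty=0.35; AND[a·b] → w = 0.0803
Rules with consequent 'mid': {R1, R2, R3} → strengths 0.0233, 0.2022, 0.2975
Aggregate via t-conorm [a + b − a·b]: 0.4526

0.453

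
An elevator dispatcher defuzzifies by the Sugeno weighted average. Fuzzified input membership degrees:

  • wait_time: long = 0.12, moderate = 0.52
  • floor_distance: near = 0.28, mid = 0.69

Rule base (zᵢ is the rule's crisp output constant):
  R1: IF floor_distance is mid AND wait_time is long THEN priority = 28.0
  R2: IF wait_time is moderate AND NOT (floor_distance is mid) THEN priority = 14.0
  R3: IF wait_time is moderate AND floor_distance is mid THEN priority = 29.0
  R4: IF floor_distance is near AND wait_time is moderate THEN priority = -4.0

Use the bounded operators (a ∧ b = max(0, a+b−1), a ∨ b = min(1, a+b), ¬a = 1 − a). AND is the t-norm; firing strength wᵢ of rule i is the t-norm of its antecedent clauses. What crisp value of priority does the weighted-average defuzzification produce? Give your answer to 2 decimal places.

R1 (z=28.0): mid=0.69, long=0.12; AND[max(0, a+b−1)] → w = 0.00
R2 (z=14.0): moderate=0.52, ¬mid=1−0.69=0.31; AND[max(0, a+b−1)] → w = 0.00
R3 (z=29.0): moderate=0.52, mid=0.69; AND[max(0, a+b−1)] → w = 0.21
R4 (z=-4.0): near=0.28, moderate=0.52; AND[max(0, a+b−1)] → w = 0.00
Weighted average = (0.00·28.0 + 0.00·14.0 + 0.21·29.0 + 0.00·-4.0) / (0.00 + 0.00 + 0.21 + 0.00)
  = 6.0900 / 0.2100 = 29.00

29.00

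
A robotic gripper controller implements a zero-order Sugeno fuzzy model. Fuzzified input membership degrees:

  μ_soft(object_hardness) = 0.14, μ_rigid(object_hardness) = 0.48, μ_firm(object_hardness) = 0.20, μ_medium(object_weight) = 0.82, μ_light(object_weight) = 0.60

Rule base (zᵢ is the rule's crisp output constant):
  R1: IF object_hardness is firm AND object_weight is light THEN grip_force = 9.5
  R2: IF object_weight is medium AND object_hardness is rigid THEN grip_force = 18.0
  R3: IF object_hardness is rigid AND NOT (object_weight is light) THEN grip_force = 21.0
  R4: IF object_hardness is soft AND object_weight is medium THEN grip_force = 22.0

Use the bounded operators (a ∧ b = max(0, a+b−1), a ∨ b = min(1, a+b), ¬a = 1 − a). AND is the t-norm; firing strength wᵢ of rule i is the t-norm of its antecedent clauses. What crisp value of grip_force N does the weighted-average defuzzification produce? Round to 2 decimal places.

R1 (z=9.5): firm=0.20, light=0.60; AND[max(0, a+b−1)] → w = 0.00
R2 (z=18.0): medium=0.82, rigid=0.48; AND[max(0, a+b−1)] → w = 0.30
R3 (z=21.0): rigid=0.48, ¬light=1−0.60=0.40; AND[max(0, a+b−1)] → w = 0.00
R4 (z=22.0): soft=0.14, medium=0.82; AND[max(0, a+b−1)] → w = 0.00
Weighted average = (0.00·9.5 + 0.30·18.0 + 0.00·21.0 + 0.00·22.0) / (0.00 + 0.30 + 0.00 + 0.00)
  = 5.4000 / 0.3000 = 18.00

18.00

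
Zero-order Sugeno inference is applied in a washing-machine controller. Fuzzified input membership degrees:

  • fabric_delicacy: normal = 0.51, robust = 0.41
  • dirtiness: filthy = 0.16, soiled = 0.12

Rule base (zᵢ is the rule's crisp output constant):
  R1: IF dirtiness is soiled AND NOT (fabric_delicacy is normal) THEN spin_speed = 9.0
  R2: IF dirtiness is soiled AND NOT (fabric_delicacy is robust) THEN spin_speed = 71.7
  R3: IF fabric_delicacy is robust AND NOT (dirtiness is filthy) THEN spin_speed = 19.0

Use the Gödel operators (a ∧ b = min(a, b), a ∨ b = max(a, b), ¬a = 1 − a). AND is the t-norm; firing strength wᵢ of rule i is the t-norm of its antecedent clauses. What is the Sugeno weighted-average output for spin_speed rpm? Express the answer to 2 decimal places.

26.88

R1 (z=9.0): soiled=0.12, ¬normal=1−0.51=0.49; AND[min(a, b)] → w = 0.12
R2 (z=71.7): soiled=0.12, ¬robust=1−0.41=0.59; AND[min(a, b)] → w = 0.12
R3 (z=19.0): robust=0.41, ¬filthy=1−0.16=0.84; AND[min(a, b)] → w = 0.41
Weighted average = (0.12·9.0 + 0.12·71.7 + 0.41·19.0) / (0.12 + 0.12 + 0.41)
  = 17.4740 / 0.6500 = 26.88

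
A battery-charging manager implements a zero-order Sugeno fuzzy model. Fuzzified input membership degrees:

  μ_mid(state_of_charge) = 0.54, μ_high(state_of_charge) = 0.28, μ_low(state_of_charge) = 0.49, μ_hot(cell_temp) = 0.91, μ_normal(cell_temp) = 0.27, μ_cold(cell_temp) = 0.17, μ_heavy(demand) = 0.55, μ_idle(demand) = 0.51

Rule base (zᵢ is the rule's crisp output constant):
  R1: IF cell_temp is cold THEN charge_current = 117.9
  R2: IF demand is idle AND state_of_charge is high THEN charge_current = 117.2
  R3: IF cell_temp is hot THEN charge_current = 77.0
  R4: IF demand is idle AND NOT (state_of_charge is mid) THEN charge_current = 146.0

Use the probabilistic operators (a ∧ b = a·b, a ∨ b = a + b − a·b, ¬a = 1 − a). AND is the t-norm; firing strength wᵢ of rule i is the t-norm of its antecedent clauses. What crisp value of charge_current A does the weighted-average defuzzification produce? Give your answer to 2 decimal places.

R1 (z=117.9): cold=0.17 → w = 0.1700
R2 (z=117.2): idle=0.51, high=0.28; AND[a·b] → w = 0.1428
R3 (z=77.0): hot=0.91 → w = 0.9100
R4 (z=146.0): idle=0.51, ¬mid=1−0.54=0.46; AND[a·b] → w = 0.2346
Weighted average = (0.1700·117.9 + 0.1428·117.2 + 0.9100·77.0 + 0.2346·146.0) / (0.1700 + 0.1428 + 0.9100 + 0.2346)
  = 141.1008 / 1.4574 = 96.82

96.82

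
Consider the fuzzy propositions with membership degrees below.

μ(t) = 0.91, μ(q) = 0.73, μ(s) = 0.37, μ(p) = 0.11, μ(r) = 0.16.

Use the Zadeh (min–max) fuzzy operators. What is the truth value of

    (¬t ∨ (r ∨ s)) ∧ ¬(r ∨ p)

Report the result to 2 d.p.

¬t = 1 − 0.91 = 0.09
r ∨ s = max(a, b) on (0.16, 0.37) = 0.37
¬t ∨ (r ∨ s) = max(a, b) on (0.09, 0.37) = 0.37
r ∨ p = max(a, b) on (0.16, 0.11) = 0.16
¬(r ∨ p) = 1 − 0.16 = 0.84
(¬t ∨ (r ∨ s)) ∧ ¬(r ∨ p) = min(a, b) on (0.37, 0.84) = 0.37

0.37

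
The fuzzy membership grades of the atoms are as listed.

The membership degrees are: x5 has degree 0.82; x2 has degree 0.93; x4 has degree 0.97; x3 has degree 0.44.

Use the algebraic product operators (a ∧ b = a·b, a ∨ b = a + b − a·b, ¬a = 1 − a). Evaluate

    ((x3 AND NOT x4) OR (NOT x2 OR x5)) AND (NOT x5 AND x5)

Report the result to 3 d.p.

0.123

NOT x4 = 1 − 0.9700 = 0.0300
x3 AND NOT x4 = a·b on (0.4400, 0.0300) = 0.0132
NOT x2 = 1 − 0.9300 = 0.0700
NOT x2 OR x5 = a + b − a·b on (0.0700, 0.8200) = 0.8326
(x3 AND NOT x4) OR (NOT x2 OR x5) = a + b − a·b on (0.0132, 0.8326) = 0.8348
NOT x5 = 1 − 0.8200 = 0.1800
NOT x5 AND x5 = a·b on (0.1800, 0.8200) = 0.1476
((x3 AND NOT x4) OR (NOT x2 OR x5)) AND (NOT x5 AND x5) = a·b on (0.8348, 0.1476) = 0.1232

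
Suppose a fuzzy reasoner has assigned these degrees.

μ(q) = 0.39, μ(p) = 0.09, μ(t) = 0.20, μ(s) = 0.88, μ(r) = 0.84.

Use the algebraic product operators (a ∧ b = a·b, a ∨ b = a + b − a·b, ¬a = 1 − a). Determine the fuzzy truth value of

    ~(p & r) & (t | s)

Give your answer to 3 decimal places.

0.836

p & r = a·b on (0.0900, 0.8400) = 0.0756
~(p & r) = 1 − 0.0756 = 0.9244
t | s = a + b − a·b on (0.2000, 0.8800) = 0.9040
~(p & r) & (t | s) = a·b on (0.9244, 0.9040) = 0.8357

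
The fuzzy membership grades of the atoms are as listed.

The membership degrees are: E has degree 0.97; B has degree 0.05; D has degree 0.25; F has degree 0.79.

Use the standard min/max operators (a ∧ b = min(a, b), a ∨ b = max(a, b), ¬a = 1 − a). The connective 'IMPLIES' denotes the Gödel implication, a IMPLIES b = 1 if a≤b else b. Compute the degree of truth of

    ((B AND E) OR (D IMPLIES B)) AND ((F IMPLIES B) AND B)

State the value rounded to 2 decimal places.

B AND E = min(a, b) on (0.05, 0.97) = 0.05
D IMPLIES B  [Gödel: 1 if a≤b else b] with a=0.25, b=0.05 → 0.05
(B AND E) OR (D IMPLIES B) = max(a, b) on (0.05, 0.05) = 0.05
F IMPLIES B  [Gödel: 1 if a≤b else b] with a=0.79, b=0.05 → 0.05
(F IMPLIES B) AND B = min(a, b) on (0.05, 0.05) = 0.05
((B AND E) OR (D IMPLIES B)) AND ((F IMPLIES B) AND B) = min(a, b) on (0.05, 0.05) = 0.05

0.05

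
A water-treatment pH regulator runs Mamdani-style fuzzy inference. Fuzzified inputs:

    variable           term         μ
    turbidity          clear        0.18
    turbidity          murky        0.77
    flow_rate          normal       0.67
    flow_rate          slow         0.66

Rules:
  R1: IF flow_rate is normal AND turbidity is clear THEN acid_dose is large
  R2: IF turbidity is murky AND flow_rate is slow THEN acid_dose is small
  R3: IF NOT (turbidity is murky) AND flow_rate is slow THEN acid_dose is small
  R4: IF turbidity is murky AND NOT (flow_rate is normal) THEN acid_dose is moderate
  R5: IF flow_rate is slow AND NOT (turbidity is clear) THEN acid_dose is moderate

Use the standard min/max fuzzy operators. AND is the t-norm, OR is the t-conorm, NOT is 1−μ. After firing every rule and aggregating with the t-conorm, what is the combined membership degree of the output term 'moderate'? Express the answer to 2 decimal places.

0.66

R1: normal=0.67, clear=0.18; AND[min(a, b)] → w = 0.18
R2: murky=0.77, slow=0.66; AND[min(a, b)] → w = 0.66
R3: ¬murky=1−0.77=0.23, slow=0.66; AND[min(a, b)] → w = 0.23
R4: murky=0.77, ¬normal=1−0.67=0.33; AND[min(a, b)] → w = 0.33
R5: slow=0.66, ¬clear=1−0.18=0.82; AND[min(a, b)] → w = 0.66
Rules with consequent 'moderate': {R4, R5} → strengths 0.33, 0.66
Aggregate via t-conorm [max(a, b)]: 0.66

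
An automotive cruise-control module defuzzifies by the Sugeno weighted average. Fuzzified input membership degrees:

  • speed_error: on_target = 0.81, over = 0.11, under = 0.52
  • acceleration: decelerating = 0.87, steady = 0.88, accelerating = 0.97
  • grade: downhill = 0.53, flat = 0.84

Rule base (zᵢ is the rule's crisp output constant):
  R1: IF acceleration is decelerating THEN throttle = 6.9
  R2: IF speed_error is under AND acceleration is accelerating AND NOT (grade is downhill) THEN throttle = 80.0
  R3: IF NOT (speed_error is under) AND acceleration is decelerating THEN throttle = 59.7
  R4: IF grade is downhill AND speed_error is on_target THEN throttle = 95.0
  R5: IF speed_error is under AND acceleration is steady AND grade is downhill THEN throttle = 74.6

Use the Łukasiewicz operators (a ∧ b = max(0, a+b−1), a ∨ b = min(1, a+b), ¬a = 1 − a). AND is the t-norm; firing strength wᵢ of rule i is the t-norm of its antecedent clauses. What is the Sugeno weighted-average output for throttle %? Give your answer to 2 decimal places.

R1 (z=6.9): decelerating=0.87 → w = 0.87
R2 (z=80.0): under=0.52, accelerating=0.97, ¬downhill=1−0.53=0.47; AND[max(0, a+b−1)] → w = 0.00
R3 (z=59.7): ¬under=1−0.52=0.48, decelerating=0.87; AND[max(0, a+b−1)] → w = 0.35
R4 (z=95.0): downhill=0.53, on_target=0.81; AND[max(0, a+b−1)] → w = 0.34
R5 (z=74.6): under=0.52, steady=0.88, downhill=0.53; AND[max(0, a+b−1)] → w = 0.00
Weighted average = (0.87·6.9 + 0.00·80.0 + 0.35·59.7 + 0.34·95.0 + 0.00·74.6) / (0.87 + 0.00 + 0.35 + 0.34 + 0.00)
  = 59.1980 / 1.5600 = 37.95

37.95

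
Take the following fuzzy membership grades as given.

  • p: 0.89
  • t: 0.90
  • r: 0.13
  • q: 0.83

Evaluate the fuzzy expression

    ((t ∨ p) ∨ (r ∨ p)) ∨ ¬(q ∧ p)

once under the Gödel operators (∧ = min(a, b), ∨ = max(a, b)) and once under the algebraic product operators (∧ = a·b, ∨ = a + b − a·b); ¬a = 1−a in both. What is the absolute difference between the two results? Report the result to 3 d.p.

0.099

Under Gödel:
  t ∨ p = max(a, b) on (0.90, 0.89) = 0.90
  r ∨ p = max(a, b) on (0.13, 0.89) = 0.89
  (t ∨ p) ∨ (r ∨ p) = max(a, b) on (0.90, 0.89) = 0.90
  q ∧ p = min(a, b) on (0.83, 0.89) = 0.83
  ¬(q ∧ p) = 1 − 0.83 = 0.17
  ((t ∨ p) ∨ (r ∨ p)) ∨ ¬(q ∧ p) = max(a, b) on (0.90, 0.17) = 0.90
  → value = 0.9000
Under algebraic product:
  t ∨ p = a + b − a·b on (0.9000, 0.8900) = 0.9890
  r ∨ p = a + b − a·b on (0.1300, 0.8900) = 0.9043
  (t ∨ p) ∨ (r ∨ p) = a + b − a·b on (0.9890, 0.9043) = 0.9989
  q ∧ p = a·b on (0.8300, 0.8900) = 0.7387
  ¬(q ∧ p) = 1 − 0.7387 = 0.2613
  ((t ∨ p) ∨ (r ∨ p)) ∨ ¬(q ∧ p) = a + b − a·b on (0.9989, 0.2613) = 0.9992
  → value = 0.9992
|0.9000 − 0.9992| = 0.099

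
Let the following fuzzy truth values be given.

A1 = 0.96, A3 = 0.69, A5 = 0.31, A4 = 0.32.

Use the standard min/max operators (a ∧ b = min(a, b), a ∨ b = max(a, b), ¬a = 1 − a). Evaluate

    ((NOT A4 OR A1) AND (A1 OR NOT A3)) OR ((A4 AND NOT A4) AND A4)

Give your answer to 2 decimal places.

NOT A4 = 1 − 0.32 = 0.68
NOT A4 OR A1 = max(a, b) on (0.68, 0.96) = 0.96
NOT A3 = 1 − 0.69 = 0.31
A1 OR NOT A3 = max(a, b) on (0.96, 0.31) = 0.96
(NOT A4 OR A1) AND (A1 OR NOT A3) = min(a, b) on (0.96, 0.96) = 0.96
NOT A4 = 1 − 0.32 = 0.68
A4 AND NOT A4 = min(a, b) on (0.32, 0.68) = 0.32
(A4 AND NOT A4) AND A4 = min(a, b) on (0.32, 0.32) = 0.32
((NOT A4 OR A1) AND (A1 OR NOT A3)) OR ((A4 AND NOT A4) AND A4) = max(a, b) on (0.96, 0.32) = 0.96

0.96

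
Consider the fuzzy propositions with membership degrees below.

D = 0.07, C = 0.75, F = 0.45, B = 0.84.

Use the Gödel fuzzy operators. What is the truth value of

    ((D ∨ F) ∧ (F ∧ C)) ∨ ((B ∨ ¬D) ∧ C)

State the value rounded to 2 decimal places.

D ∨ F = max(a, b) on (0.07, 0.45) = 0.45
F ∧ C = min(a, b) on (0.45, 0.75) = 0.45
(D ∨ F) ∧ (F ∧ C) = min(a, b) on (0.45, 0.45) = 0.45
¬D = 1 − 0.07 = 0.93
B ∨ ¬D = max(a, b) on (0.84, 0.93) = 0.93
(B ∨ ¬D) ∧ C = min(a, b) on (0.93, 0.75) = 0.75
((D ∨ F) ∧ (F ∧ C)) ∨ ((B ∨ ¬D) ∧ C) = max(a, b) on (0.45, 0.75) = 0.75

0.75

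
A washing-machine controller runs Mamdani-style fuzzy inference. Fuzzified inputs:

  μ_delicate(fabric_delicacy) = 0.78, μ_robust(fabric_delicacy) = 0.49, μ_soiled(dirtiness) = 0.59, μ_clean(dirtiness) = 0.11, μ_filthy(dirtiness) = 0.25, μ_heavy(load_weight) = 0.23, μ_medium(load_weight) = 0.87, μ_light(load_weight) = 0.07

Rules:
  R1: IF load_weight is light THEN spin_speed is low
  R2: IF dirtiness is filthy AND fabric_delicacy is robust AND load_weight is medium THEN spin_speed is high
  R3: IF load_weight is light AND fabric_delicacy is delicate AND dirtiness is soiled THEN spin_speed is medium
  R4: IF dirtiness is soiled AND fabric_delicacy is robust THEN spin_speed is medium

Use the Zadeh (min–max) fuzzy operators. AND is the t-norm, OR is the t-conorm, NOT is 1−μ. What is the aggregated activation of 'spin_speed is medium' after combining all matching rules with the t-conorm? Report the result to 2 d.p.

R1: light=0.07 → w = 0.07
R2: filthy=0.25, robust=0.49, medium=0.87; AND[min(a, b)] → w = 0.25
R3: light=0.07, delicate=0.78, soiled=0.59; AND[min(a, b)] → w = 0.07
R4: soiled=0.59, robust=0.49; AND[min(a, b)] → w = 0.49
Rules with consequent 'medium': {R3, R4} → strengths 0.07, 0.49
Aggregate via t-conorm [max(a, b)]: 0.49

0.49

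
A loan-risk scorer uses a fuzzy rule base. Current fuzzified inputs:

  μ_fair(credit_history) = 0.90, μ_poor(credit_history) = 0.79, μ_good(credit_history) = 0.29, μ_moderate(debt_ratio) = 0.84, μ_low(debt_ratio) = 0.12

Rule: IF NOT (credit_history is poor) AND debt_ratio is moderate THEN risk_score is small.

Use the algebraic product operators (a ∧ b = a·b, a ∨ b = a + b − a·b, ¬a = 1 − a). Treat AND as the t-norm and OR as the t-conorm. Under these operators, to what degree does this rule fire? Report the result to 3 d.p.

firing strength: ¬poor=1−0.79=0.21, moderate=0.84; AND[a·b] → w = 0.1764

0.176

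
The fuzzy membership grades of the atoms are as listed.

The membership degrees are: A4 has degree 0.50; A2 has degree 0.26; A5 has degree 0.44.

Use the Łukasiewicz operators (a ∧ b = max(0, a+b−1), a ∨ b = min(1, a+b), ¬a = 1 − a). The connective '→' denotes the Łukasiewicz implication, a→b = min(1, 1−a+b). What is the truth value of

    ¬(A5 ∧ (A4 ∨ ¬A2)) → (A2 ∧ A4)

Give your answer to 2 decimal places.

0.44

¬A2 = 1 − 0.26 = 0.74
A4 ∨ ¬A2 = min(1, a+b) on (0.50, 0.74) = 1.00
A5 ∧ (A4 ∨ ¬A2) = max(0, a+b−1) on (0.44, 1.00) = 0.44
¬(A5 ∧ (A4 ∨ ¬A2)) = 1 − 0.44 = 0.56
A2 ∧ A4 = max(0, a+b−1) on (0.26, 0.50) = 0.00
¬(A5 ∧ (A4 ∨ ¬A2)) → (A2 ∧ A4)  [Łukasiewicz: min(1, 1−a+b)] with a=0.56, b=0.00 → 0.44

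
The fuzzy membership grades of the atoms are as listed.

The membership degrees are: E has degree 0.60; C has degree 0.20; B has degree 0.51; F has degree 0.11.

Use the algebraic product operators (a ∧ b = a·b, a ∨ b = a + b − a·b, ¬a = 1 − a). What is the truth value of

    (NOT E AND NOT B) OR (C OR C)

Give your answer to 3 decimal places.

NOT E = 1 − 0.6000 = 0.4000
NOT B = 1 − 0.5100 = 0.4900
NOT E AND NOT B = a·b on (0.4000, 0.4900) = 0.1960
C OR C = a + b − a·b on (0.2000, 0.2000) = 0.3600
(NOT E AND NOT B) OR (C OR C) = a + b − a·b on (0.1960, 0.3600) = 0.4854

0.485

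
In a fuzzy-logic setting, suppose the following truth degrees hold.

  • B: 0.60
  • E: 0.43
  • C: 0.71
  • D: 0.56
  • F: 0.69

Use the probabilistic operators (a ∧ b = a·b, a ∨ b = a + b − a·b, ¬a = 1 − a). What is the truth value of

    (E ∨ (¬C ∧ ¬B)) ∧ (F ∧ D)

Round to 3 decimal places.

0.192

¬C = 1 − 0.7100 = 0.2900
¬B = 1 − 0.6000 = 0.4000
¬C ∧ ¬B = a·b on (0.2900, 0.4000) = 0.1160
E ∨ (¬C ∧ ¬B) = a + b − a·b on (0.4300, 0.1160) = 0.4961
F ∧ D = a·b on (0.6900, 0.5600) = 0.3864
(E ∨ (¬C ∧ ¬B)) ∧ (F ∧ D) = a·b on (0.4961, 0.3864) = 0.1917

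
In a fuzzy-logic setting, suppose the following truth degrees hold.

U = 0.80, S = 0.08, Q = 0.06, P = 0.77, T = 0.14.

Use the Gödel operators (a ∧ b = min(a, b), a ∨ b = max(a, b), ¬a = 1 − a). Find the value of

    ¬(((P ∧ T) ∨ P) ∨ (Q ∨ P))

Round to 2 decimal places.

0.23

P ∧ T = min(a, b) on (0.77, 0.14) = 0.14
(P ∧ T) ∨ P = max(a, b) on (0.14, 0.77) = 0.77
Q ∨ P = max(a, b) on (0.06, 0.77) = 0.77
((P ∧ T) ∨ P) ∨ (Q ∨ P) = max(a, b) on (0.77, 0.77) = 0.77
¬(((P ∧ T) ∨ P) ∨ (Q ∨ P)) = 1 − 0.77 = 0.23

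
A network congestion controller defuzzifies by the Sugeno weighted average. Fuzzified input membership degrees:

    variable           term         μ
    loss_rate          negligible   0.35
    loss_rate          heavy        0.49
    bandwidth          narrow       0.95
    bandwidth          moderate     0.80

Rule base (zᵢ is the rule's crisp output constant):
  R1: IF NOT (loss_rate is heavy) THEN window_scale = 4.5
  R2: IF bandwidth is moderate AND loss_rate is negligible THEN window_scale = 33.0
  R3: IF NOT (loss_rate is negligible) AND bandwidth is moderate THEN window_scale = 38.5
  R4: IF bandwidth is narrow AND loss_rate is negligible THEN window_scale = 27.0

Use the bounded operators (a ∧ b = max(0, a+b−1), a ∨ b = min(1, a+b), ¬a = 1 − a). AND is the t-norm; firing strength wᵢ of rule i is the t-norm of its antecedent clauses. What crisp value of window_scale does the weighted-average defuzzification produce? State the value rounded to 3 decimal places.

R1 (z=4.5): ¬heavy=1−0.49=0.51 → w = 0.51
R2 (z=33.0): moderate=0.80, negligible=0.35; AND[max(0, a+b−1)] → w = 0.15
R3 (z=38.5): ¬negligible=1−0.35=0.65, moderate=0.80; AND[max(0, a+b−1)] → w = 0.45
R4 (z=27.0): narrow=0.95, negligible=0.35; AND[max(0, a+b−1)] → w = 0.30
Weighted average = (0.51·4.5 + 0.15·33.0 + 0.45·38.5 + 0.30·27.0) / (0.51 + 0.15 + 0.45 + 0.30)
  = 32.6700 / 1.4100 = 23.170

23.170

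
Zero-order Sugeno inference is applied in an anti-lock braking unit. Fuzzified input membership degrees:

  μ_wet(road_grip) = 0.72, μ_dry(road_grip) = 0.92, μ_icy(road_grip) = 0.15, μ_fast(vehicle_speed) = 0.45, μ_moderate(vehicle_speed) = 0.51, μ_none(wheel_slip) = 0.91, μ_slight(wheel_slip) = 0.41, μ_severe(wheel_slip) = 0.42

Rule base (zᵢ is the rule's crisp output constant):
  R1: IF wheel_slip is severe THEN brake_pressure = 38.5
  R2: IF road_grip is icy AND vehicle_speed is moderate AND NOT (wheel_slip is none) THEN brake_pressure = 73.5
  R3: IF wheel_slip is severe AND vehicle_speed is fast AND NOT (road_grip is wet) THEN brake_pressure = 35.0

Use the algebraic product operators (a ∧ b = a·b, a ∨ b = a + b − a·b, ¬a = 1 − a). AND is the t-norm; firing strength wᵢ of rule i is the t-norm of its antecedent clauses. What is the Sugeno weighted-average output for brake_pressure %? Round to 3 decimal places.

38.616

R1 (z=38.5): severe=0.42 → w = 0.4200
R2 (z=73.5): icy=0.15, moderate=0.51, ¬none=1−0.91=0.09; AND[a·b] → w = 0.0069
R3 (z=35.0): severe=0.42, fast=0.45, ¬wet=1−0.72=0.28; AND[a·b] → w = 0.0529
Weighted average = (0.4200·38.5 + 0.0069·73.5 + 0.0529·35.0) / (0.4200 + 0.0069 + 0.0529)
  = 18.5282 / 0.4798 = 38.616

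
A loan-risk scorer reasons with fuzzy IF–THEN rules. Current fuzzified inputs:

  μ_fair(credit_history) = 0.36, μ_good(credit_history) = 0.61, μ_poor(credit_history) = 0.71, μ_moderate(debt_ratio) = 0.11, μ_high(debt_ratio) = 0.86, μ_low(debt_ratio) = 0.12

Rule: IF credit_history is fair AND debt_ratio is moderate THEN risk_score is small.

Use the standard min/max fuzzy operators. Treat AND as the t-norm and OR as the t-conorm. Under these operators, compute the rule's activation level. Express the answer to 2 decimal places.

firing strength: fair=0.36, moderate=0.11; AND[min(a, b)] → w = 0.11

0.11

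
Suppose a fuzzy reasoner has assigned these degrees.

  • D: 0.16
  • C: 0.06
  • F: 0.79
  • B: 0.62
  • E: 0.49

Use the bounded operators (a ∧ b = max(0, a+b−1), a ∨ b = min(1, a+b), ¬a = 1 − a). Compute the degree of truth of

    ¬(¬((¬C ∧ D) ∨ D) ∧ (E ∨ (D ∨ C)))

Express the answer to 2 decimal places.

¬C = 1 − 0.06 = 0.94
¬C ∧ D = max(0, a+b−1) on (0.94, 0.16) = 0.10
(¬C ∧ D) ∨ D = min(1, a+b) on (0.10, 0.16) = 0.26
¬((¬C ∧ D) ∨ D) = 1 − 0.26 = 0.74
D ∨ C = min(1, a+b) on (0.16, 0.06) = 0.22
E ∨ (D ∨ C) = min(1, a+b) on (0.49, 0.22) = 0.71
¬((¬C ∧ D) ∨ D) ∧ (E ∨ (D ∨ C)) = max(0, a+b−1) on (0.74, 0.71) = 0.45
¬(¬((¬C ∧ D) ∨ D) ∧ (E ∨ (D ∨ C))) = 1 − 0.45 = 0.55

0.55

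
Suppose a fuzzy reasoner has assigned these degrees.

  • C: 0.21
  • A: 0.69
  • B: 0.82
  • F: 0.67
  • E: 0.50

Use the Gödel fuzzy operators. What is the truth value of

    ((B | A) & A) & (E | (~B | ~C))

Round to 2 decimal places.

B | A = max(a, b) on (0.82, 0.69) = 0.82
(B | A) & A = min(a, b) on (0.82, 0.69) = 0.69
~B = 1 − 0.82 = 0.18
~C = 1 − 0.21 = 0.79
~B | ~C = max(a, b) on (0.18, 0.79) = 0.79
E | (~B | ~C) = max(a, b) on (0.50, 0.79) = 0.79
((B | A) & A) & (E | (~B | ~C)) = min(a, b) on (0.69, 0.79) = 0.69

0.69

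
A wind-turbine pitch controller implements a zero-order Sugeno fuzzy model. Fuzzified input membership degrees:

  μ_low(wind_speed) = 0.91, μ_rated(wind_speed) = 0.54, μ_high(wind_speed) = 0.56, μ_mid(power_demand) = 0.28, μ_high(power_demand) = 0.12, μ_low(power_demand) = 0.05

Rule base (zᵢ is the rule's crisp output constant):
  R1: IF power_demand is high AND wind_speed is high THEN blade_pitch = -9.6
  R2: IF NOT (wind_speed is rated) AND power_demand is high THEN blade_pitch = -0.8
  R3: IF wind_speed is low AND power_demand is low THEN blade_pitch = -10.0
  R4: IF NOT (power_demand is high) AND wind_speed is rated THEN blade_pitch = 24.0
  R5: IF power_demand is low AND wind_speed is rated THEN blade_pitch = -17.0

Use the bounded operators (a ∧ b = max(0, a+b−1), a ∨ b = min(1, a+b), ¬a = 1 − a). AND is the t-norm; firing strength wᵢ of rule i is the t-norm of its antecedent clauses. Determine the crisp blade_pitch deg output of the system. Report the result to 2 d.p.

R1 (z=-9.6): high=0.12, high=0.56; AND[max(0, a+b−1)] → w = 0.00
R2 (z=-0.8): ¬rated=1−0.54=0.46, high=0.12; AND[max(0, a+b−1)] → w = 0.00
R3 (z=-10.0): low=0.91, low=0.05; AND[max(0, a+b−1)] → w = 0.00
R4 (z=24.0): ¬high=1−0.12=0.88, rated=0.54; AND[max(0, a+b−1)] → w = 0.42
R5 (z=-17.0): low=0.05, rated=0.54; AND[max(0, a+b−1)] → w = 0.00
Weighted average = (0.00·-9.6 + 0.00·-0.8 + 0.00·-10.0 + 0.42·24.0 + 0.00·-17.0) / (0.00 + 0.00 + 0.00 + 0.42 + 0.00)
  = 10.0800 / 0.4200 = 24.00

24.00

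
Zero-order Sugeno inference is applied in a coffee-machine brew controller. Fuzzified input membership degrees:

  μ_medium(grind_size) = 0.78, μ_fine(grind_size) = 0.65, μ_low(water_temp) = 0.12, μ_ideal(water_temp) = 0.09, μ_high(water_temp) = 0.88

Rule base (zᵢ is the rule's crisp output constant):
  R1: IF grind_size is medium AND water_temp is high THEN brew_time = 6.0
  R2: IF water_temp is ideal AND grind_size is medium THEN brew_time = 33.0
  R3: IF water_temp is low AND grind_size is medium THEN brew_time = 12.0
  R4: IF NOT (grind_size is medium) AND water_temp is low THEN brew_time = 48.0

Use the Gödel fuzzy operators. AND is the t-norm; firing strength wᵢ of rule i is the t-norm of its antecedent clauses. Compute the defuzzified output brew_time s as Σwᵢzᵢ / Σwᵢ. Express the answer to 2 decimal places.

13.38

R1 (z=6.0): medium=0.78, high=0.88; AND[min(a, b)] → w = 0.78
R2 (z=33.0): ideal=0.09, medium=0.78; AND[min(a, b)] → w = 0.09
R3 (z=12.0): low=0.12, medium=0.78; AND[min(a, b)] → w = 0.12
R4 (z=48.0): ¬medium=1−0.78=0.22, low=0.12; AND[min(a, b)] → w = 0.12
Weighted average = (0.78·6.0 + 0.09·33.0 + 0.12·12.0 + 0.12·48.0) / (0.78 + 0.09 + 0.12 + 0.12)
  = 14.8500 / 1.1100 = 13.38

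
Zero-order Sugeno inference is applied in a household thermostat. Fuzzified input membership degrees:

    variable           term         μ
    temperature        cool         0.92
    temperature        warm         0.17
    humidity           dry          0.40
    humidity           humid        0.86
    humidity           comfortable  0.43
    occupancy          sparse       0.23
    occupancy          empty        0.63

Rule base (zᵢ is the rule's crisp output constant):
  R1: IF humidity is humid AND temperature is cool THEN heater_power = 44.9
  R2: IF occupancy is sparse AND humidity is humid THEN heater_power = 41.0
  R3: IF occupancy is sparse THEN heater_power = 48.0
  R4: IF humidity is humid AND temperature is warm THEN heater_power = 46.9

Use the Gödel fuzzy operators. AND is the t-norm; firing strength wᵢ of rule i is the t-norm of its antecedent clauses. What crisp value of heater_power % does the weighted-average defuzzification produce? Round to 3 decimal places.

R1 (z=44.9): humid=0.86, cool=0.92; AND[min(a, b)] → w = 0.86
R2 (z=41.0): sparse=0.23, humid=0.86; AND[min(a, b)] → w = 0.23
R3 (z=48.0): sparse=0.23 → w = 0.23
R4 (z=46.9): humid=0.86, warm=0.17; AND[min(a, b)] → w = 0.17
Weighted average = (0.86·44.9 + 0.23·41.0 + 0.23·48.0 + 0.17·46.9) / (0.86 + 0.23 + 0.23 + 0.17)
  = 67.0570 / 1.4900 = 45.005

45.005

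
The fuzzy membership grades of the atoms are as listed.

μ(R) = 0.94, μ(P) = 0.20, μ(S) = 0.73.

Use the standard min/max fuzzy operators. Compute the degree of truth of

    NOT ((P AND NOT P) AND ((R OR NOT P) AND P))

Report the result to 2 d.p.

0.80

NOT P = 1 − 0.20 = 0.80
P AND NOT P = min(a, b) on (0.20, 0.80) = 0.20
NOT P = 1 − 0.20 = 0.80
R OR NOT P = max(a, b) on (0.94, 0.80) = 0.94
(R OR NOT P) AND P = min(a, b) on (0.94, 0.20) = 0.20
(P AND NOT P) AND ((R OR NOT P) AND P) = min(a, b) on (0.20, 0.20) = 0.20
NOT ((P AND NOT P) AND ((R OR NOT P) AND P)) = 1 − 0.20 = 0.80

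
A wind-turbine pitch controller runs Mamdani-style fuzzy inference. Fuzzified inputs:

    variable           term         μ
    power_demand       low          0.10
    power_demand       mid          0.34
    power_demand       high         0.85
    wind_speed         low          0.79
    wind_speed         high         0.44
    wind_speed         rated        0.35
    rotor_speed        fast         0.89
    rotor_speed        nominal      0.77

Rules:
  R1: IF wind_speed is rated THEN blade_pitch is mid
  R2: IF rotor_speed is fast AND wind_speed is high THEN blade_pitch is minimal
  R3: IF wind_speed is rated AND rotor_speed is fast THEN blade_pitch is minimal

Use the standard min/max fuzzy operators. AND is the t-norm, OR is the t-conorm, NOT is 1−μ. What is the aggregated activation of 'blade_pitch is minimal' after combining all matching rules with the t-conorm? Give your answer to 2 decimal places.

R1: rated=0.35 → w = 0.35
R2: fast=0.89, high=0.44; AND[min(a, b)] → w = 0.44
R3: rated=0.35, fast=0.89; AND[min(a, b)] → w = 0.35
Rules with consequent 'minimal': {R2, R3} → strengths 0.44, 0.35
Aggregate via t-conorm [max(a, b)]: 0.44

0.44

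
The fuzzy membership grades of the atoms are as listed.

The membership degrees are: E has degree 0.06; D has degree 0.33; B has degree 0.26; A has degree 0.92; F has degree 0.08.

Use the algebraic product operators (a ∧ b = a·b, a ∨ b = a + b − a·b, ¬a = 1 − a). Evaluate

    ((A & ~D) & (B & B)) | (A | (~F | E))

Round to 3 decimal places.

0.994

~D = 1 − 0.3300 = 0.6700
A & ~D = a·b on (0.9200, 0.6700) = 0.6164
B & B = a·b on (0.2600, 0.2600) = 0.0676
(A & ~D) & (B & B) = a·b on (0.6164, 0.0676) = 0.0417
~F = 1 − 0.0800 = 0.9200
~F | E = a + b − a·b on (0.9200, 0.0600) = 0.9248
A | (~F | E) = a + b − a·b on (0.9200, 0.9248) = 0.9940
((A & ~D) & (B & B)) | (A | (~F | E)) = a + b − a·b on (0.0417, 0.9940) = 0.9942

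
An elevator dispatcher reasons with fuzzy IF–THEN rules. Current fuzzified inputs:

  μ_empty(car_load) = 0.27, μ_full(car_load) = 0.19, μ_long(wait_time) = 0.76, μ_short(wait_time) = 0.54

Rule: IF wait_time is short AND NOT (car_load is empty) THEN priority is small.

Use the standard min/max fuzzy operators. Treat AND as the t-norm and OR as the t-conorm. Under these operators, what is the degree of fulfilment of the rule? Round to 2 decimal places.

firing strength: short=0.54, ¬empty=1−0.27=0.73; AND[min(a, b)] → w = 0.54

0.54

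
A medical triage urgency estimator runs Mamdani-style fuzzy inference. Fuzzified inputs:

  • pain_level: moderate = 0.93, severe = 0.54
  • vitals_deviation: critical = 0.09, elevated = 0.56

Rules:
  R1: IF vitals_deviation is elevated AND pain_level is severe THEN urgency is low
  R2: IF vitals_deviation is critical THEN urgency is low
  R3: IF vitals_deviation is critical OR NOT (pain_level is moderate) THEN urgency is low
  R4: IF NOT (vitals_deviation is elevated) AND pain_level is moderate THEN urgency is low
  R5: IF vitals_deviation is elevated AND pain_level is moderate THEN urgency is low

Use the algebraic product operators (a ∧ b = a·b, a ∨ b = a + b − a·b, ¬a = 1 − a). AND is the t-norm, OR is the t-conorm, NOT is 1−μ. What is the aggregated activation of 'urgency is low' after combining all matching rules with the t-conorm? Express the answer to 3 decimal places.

R1: elevated=0.56, severe=0.54; AND[a·b] → w = 0.3024
R2: critical=0.09 → w = 0.0900
R3: critical=0.09, ¬moderate=1−0.93=0.07; OR[a + b − a·b] → w = 0.1537
R4: ¬elevated=1−0.56=0.44, moderate=0.93; AND[a·b] → w = 0.4092
R5: elevated=0.56, moderate=0.93; AND[a·b] → w = 0.5208
Rules with consequent 'low': {R1, R2, R3, R4, R5} → strengths 0.3024, 0.0900, 0.1537, 0.4092, 0.5208
Aggregate via t-conorm [a + b − a·b]: 0.8479

0.848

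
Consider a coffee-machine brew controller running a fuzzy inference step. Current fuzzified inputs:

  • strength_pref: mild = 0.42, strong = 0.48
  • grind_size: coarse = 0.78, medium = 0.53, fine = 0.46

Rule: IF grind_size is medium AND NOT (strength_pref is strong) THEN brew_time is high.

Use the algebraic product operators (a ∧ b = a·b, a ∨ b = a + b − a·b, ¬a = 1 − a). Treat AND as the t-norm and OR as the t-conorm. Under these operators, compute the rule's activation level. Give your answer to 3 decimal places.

0.276

firing strength: medium=0.53, ¬strong=1−0.48=0.52; AND[a·b] → w = 0.2756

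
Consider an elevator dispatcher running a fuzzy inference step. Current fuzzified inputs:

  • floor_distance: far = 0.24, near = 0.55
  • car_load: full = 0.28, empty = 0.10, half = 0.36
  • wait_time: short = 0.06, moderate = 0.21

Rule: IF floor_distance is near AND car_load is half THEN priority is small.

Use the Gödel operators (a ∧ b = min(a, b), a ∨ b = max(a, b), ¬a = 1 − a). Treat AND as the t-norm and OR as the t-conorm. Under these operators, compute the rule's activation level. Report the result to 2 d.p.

0.36

firing strength: near=0.55, half=0.36; AND[min(a, b)] → w = 0.36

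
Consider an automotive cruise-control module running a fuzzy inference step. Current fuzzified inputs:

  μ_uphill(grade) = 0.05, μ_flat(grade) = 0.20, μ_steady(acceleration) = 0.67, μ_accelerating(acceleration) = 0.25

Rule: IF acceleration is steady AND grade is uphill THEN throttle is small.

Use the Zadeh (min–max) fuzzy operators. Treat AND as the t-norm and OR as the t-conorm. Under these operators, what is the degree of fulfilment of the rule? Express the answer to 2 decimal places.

0.05

firing strength: steady=0.67, uphill=0.05; AND[min(a, b)] → w = 0.05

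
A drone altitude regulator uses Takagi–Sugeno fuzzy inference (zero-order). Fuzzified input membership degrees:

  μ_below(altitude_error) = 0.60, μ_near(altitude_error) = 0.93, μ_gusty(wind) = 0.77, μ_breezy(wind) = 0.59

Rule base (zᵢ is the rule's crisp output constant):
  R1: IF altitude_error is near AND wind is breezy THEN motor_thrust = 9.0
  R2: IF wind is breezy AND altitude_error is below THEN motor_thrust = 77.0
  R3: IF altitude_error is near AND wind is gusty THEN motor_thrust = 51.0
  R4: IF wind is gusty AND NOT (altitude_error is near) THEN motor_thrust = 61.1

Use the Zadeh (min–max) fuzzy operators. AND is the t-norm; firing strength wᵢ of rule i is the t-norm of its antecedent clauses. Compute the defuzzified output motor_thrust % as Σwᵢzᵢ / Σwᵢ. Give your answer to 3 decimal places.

R1 (z=9.0): near=0.93, breezy=0.59; AND[min(a, b)] → w = 0.59
R2 (z=77.0): breezy=0.59, below=0.60; AND[min(a, b)] → w = 0.59
R3 (z=51.0): near=0.93, gusty=0.77; AND[min(a, b)] → w = 0.77
R4 (z=61.1): gusty=0.77, ¬near=1−0.93=0.07; AND[min(a, b)] → w = 0.07
Weighted average = (0.59·9.0 + 0.59·77.0 + 0.77·51.0 + 0.07·61.1) / (0.59 + 0.59 + 0.77 + 0.07)
  = 94.2870 / 2.0200 = 46.677

46.677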